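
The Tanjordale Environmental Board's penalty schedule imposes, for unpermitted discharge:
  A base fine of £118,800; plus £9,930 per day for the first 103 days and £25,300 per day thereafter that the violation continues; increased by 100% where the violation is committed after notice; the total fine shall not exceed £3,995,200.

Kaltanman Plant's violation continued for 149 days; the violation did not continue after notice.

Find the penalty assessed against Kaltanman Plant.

Civil penalty: £2,305,390

First 103 days: 103 × £9,930 = £1,022,790
Remaining days: (149 − 103) × £25,300 = £1,163,800
Per-day component: £1,022,790 + £1,163,800 = £2,186,590
Base plus per-day: £118,800 + £2,186,590 = £2,305,390
The violation did not continue after notice: no 100% increase.
Cap at £3,995,200: £2,305,390 is within the cap, no reduction.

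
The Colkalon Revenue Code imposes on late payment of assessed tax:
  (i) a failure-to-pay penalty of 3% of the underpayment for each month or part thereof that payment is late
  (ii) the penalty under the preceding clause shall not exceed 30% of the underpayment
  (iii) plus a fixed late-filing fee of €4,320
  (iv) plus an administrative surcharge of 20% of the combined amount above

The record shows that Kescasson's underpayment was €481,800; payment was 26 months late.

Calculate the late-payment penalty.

Accrued rate: 3% × 26 = 78%, capped at 30% → 30%
Failure-to-pay penalty: 30% of €481,800 = €144,540
Penalty before surcharge: €144,540 + €4,320 = €148,860
Administrative surcharge: 20% of €148,860 = €29,772
Total penalty: €148,860 + €29,772 = €178,632

€178,632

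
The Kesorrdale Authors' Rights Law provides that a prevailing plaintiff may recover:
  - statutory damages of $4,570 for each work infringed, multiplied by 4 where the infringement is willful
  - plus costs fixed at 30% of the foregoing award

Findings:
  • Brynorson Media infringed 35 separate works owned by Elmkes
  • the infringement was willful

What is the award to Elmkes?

$831,740

Statutory damages: 35 × $4,570 = $159,950
Multiplied by 4: 4 × $159,950 = $639,800
Costs: 30% of $639,800 = $191,940
Award plus costs: $639,800 + $191,940 = $831,740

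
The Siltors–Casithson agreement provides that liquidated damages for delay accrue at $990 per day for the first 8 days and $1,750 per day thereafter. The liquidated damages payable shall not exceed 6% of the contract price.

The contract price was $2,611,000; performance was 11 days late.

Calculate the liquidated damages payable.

$13,170

First 8 days: 8 × $990 = $7,920
Remaining days: (11 − 8) × $1,750 = $5,250
Accrued per-day damages: $7,920 + $5,250 = $13,170
Cap: 6% of $2,611,000 = $156,660
Cap at $156,660: $13,170 is within the cap, no reduction.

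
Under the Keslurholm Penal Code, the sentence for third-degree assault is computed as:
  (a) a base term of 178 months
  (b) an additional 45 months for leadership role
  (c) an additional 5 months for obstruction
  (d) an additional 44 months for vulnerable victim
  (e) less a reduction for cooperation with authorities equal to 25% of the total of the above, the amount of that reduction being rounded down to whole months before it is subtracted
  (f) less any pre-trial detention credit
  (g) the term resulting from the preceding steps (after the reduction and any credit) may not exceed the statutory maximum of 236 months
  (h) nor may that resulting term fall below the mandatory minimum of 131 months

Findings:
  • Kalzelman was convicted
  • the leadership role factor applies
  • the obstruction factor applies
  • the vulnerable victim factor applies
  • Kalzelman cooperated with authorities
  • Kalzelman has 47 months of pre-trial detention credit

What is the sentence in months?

Leadership role enhancement: +45 months
Obstruction enhancement: +5 months
Vulnerable victim enhancement: +44 months
Adjusted term: 178 months + 45 months + 5 months + 44 months = 272 months
Cooperation with authorities reduction: 25% of 272 months = 68 months (rounded down)
After reduction: 272 − 68 = 204 months
Less pre-trial detention credit: 204 months − 47 months = 157 months
Cap at 236 months: 157 months is within the cap, no reduction.
Minimum 131 months: 157 months meets the minimum, no increase.

157 months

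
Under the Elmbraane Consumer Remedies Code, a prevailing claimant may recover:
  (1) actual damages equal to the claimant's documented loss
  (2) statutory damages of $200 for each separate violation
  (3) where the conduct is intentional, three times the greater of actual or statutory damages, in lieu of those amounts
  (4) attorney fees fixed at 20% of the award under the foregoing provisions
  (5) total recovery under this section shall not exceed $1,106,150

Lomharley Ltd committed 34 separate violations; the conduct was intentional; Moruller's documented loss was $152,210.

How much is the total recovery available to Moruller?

Statutory damages: 34 × $200 = $6,800
Greater of actual damages ($152,210) or statutory damages ($6,800): $152,210
Trebled: 3 × $152,210 = $456,630
Attorney fees: 20% of $456,630 = $91,326
Total before cap: $456,630 + $91,326 = $547,956
Cap at $1,106,150: $547,956 is within the cap, no reduction.

$547,956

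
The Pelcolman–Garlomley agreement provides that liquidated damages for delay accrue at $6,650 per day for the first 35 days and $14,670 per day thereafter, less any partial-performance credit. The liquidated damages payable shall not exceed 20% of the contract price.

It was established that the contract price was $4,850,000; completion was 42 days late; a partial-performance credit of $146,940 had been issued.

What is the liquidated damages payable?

$188,500

First 35 days: 35 × $6,650 = $232,750
Remaining days: (42 − 35) × $14,670 = $102,690
Accrued per-day damages: $232,750 + $102,690 = $335,440
Less partial-performance credit: $335,440 − $146,940 = $188,500
Cap: 20% of $4,850,000 = $970,000
Cap at $970,000: $188,500 is within the cap, no reduction.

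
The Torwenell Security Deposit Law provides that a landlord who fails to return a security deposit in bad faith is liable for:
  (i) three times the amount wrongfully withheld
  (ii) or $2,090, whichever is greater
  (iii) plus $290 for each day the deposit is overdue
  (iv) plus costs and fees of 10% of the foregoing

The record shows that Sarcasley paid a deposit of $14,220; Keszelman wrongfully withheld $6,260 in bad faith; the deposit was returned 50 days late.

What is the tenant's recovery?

Trebled: 3 × $6,260 = $18,780
Minimum $2,090: $18,780 meets the minimum, no increase.
Late-return penalty: 50 × $290 = $14,500
Damages plus late penalty: $18,780 + $14,500 = $33,280
Costs and fees: 10% of $33,280 = $3,328
Total recovery: $33,280 + $3,328 = $36,608

Recovery: $36,608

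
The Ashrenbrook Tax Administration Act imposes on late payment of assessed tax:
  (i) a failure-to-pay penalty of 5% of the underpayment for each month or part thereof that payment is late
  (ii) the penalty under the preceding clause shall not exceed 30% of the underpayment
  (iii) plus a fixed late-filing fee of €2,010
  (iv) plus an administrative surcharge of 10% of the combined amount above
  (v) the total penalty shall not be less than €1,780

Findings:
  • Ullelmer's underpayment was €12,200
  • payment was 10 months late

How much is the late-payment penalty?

Accrued rate: 5% × 10 = 50%, capped at 30% → 30%
Failure-to-pay penalty: 30% of €12,200 = €3,660
Penalty before surcharge: €3,660 + €2,010 = €5,670
Administrative surcharge: 10% of €5,670 = €567
Total penalty: €5,670 + €567 = €6,237
Minimum €1,780: €6,237 meets the minimum, no increase.

Penalty: €6,237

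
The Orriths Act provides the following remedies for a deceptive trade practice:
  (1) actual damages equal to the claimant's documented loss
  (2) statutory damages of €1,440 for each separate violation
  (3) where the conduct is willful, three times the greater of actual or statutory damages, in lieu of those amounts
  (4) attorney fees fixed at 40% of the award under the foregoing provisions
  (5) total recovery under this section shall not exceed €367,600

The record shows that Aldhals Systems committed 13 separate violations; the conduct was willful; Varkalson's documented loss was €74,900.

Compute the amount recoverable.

Statutory damages: 13 × €1,440 = €18,720
Greater of actual damages (€74,900) or statutory damages (€18,720): €74,900
Trebled: 3 × €74,900 = €224,700
Attorney fees: 40% of €224,700 = €89,880
Total before cap: €224,700 + €89,880 = €314,580
Cap at €367,600: €314,580 is within the cap, no reduction.

€314,580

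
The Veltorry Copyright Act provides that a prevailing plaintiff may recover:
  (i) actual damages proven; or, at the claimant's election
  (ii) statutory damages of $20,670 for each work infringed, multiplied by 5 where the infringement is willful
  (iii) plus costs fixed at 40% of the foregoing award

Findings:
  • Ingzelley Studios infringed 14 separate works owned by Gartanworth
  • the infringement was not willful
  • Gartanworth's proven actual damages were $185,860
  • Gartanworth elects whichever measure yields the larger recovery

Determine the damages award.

Award: $405,132

Statutory damages: 14 × $20,670 = $289,380
Infringement not willful: no ×5 enhancement.
Greater of actual damages ($185,860) or statutory damages ($289,380): $289,380
Costs: 40% of $289,380 = $115,752
Award plus costs: $289,380 + $115,752 = $405,132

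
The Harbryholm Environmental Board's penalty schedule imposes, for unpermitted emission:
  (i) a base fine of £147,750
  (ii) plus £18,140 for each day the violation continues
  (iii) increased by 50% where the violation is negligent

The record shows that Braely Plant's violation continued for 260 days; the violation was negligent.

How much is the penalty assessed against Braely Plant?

£7,296,225

Per-day component: 260 × £18,140 = £4,716,400
Base plus per-day: £147,750 + £4,716,400 = £4,864,150
Enhancement: 50% of £4,864,150 = £2,432,075
Enhanced fine: £4,864,150 + £2,432,075 = £7,296,225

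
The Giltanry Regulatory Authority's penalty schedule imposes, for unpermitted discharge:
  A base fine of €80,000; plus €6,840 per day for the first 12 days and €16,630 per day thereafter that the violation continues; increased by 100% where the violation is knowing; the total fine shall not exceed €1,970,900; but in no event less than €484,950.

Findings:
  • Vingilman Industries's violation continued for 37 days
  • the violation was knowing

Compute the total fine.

First 12 days: 12 × €6,840 = €82,080
Remaining days: (37 − 12) × €16,630 = €415,750
Per-day component: €82,080 + €415,750 = €497,830
Base plus per-day: €80,000 + €497,830 = €577,830
Enhancement: 100% of €577,830 = €577,830
Enhanced fine: €577,830 + €577,830 = €1,155,660
Cap at €1,970,900: €1,155,660 is within the cap, no reduction.
Minimum €484,950: €1,155,660 meets the minimum, no increase.

€1,155,660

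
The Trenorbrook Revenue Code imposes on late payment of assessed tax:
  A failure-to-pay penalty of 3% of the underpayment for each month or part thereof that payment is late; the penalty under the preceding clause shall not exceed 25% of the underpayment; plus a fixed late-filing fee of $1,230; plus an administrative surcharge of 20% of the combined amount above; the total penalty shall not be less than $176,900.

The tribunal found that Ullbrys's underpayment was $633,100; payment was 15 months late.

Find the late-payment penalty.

$191,406

Accrued rate: 3% × 15 = 45%, capped at 25% → 25%
Failure-to-pay penalty: 25% of $633,100 = $158,275
Penalty before surcharge: $158,275 + $1,230 = $159,505
Administrative surcharge: 20% of $159,505 = $31,901
Total penalty: $159,505 + $31,901 = $191,406
Minimum $176,900: $191,406 meets the minimum, no increase.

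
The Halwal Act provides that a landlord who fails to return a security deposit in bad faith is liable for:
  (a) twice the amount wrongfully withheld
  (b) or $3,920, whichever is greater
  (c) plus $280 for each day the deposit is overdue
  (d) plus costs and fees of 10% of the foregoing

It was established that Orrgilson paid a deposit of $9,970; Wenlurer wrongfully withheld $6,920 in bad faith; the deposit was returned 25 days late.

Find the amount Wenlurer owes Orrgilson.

Recovery: $22,924

Doubled: 2 × $6,920 = $13,840
Minimum $3,920: $13,840 meets the minimum, no increase.
Late-return penalty: 25 × $280 = $7,000
Damages plus late penalty: $13,840 + $7,000 = $20,840
Costs and fees: 10% of $20,840 = $2,084
Total recovery: $20,840 + $2,084 = $22,924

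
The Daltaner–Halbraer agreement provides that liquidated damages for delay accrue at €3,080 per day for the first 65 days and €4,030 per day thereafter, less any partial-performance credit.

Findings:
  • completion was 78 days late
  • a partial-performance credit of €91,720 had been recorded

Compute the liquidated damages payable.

Liquidated damages: €160,870

First 65 days: 65 × €3,080 = €200,200
Remaining days: (78 − 65) × €4,030 = €52,390
Accrued per-day damages: €200,200 + €52,390 = €252,590
Less partial-performance credit: €252,590 − €91,720 = €160,870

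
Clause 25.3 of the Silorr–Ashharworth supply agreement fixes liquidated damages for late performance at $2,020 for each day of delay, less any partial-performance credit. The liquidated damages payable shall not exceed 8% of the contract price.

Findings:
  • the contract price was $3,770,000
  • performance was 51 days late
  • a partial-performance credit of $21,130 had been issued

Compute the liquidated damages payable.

$81,890

Per-day damages: 51 × $2,020 = $103,020
Less partial-performance credit: $103,020 − $21,130 = $81,890
Cap: 8% of $3,770,000 = $301,600
Cap at $301,600: $81,890 is within the cap, no reduction.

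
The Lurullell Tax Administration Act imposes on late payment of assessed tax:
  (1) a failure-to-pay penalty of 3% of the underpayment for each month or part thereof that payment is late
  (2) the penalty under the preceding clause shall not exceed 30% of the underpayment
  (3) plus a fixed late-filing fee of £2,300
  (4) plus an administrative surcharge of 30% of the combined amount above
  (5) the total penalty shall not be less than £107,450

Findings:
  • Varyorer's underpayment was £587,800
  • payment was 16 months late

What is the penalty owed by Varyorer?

Accrued rate: 3% × 16 = 48%, capped at 30% → 30%
Failure-to-pay penalty: 30% of £587,800 = £176,340
Penalty before surcharge: £176,340 + £2,300 = £178,640
Administrative surcharge: 30% of £178,640 = £53,592
Total penalty: £178,640 + £53,592 = £232,232
Minimum £107,450: £232,232 meets the minimum, no increase.

£232,232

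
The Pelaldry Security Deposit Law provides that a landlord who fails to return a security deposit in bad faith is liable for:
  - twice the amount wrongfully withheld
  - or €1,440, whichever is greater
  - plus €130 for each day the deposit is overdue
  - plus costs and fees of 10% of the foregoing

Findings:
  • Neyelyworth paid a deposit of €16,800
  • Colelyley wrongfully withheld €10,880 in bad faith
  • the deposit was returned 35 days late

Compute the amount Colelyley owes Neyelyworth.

€28,941

Doubled: 2 × €10,880 = €21,760
Minimum €1,440: €21,760 meets the minimum, no increase.
Late-return penalty: 35 × €130 = €4,550
Damages plus late penalty: €21,760 + €4,550 = €26,310
Costs and fees: 10% of €26,310 = €2,631
Total recovery: €26,310 + €2,631 = €28,941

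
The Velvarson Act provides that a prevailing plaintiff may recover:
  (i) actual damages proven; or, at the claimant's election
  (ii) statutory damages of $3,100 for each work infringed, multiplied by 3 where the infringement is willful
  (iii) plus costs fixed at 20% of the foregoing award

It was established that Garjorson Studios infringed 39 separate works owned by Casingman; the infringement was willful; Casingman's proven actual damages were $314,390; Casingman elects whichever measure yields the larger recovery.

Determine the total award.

Statutory damages: 39 × $3,100 = $120,900
Trebled: 3 × $120,900 = $362,700
Greater of actual damages ($314,390) or enhanced statutory damages ($362,700): $362,700
Costs: 20% of $362,700 = $72,540
Award plus costs: $362,700 + $72,540 = $435,240

Award: $435,240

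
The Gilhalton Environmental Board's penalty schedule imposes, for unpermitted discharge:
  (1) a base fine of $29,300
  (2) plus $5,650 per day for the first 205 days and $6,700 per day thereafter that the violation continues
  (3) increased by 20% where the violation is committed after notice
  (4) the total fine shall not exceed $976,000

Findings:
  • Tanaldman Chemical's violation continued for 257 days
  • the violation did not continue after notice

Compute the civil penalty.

First 205 days: 205 × $5,650 = $1,158,250
Remaining days: (257 − 205) × $6,700 = $348,400
Per-day component: $1,158,250 + $348,400 = $1,506,650
Base plus per-day: $29,300 + $1,506,650 = $1,535,950
The violation did not continue after notice: no 20% increase.
Cap at $976,000: $1,535,950 exceeds the cap → $976,000

$976,000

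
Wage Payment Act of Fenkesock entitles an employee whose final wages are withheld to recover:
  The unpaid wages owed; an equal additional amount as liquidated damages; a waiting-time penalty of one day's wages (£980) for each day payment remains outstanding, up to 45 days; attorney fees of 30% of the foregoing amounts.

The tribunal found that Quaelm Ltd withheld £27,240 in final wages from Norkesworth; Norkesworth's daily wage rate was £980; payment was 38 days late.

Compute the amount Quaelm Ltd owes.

Liquidated damages (equal amount): £27,240
Penalty days: min(38, 45) = 38
Waiting-time penalty: 38 × £980 = £37,240
Subtotal: £27,240 + £27,240 + £37,240 = £91,720
Attorney fees: 30% of £91,720 = £27,516
Total award: £91,720 + £27,516 = £119,236

£119,236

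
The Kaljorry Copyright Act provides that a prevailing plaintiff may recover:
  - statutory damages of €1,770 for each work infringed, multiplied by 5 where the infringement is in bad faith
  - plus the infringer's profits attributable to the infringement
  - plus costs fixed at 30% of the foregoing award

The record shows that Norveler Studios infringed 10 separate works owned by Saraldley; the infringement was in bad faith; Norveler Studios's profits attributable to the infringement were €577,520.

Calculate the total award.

€865,826

Statutory damages: 10 × €1,770 = €17,700
Multiplied by 5: 5 × €17,700 = €88,500
Combined award: €88,500 + €577,520 = €666,020
Costs: 30% of €666,020 = €199,806
Award plus costs: €666,020 + €199,806 = €865,826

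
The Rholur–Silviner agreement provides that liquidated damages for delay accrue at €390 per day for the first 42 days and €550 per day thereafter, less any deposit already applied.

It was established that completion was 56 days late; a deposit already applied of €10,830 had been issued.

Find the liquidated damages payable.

First 42 days: 42 × €390 = €16,380
Remaining days: (56 − 42) × €550 = €7,700
Accrued per-day damages: €16,380 + €7,700 = €24,080
Less deposit already applied: €24,080 − €10,830 = €13,250

€13,250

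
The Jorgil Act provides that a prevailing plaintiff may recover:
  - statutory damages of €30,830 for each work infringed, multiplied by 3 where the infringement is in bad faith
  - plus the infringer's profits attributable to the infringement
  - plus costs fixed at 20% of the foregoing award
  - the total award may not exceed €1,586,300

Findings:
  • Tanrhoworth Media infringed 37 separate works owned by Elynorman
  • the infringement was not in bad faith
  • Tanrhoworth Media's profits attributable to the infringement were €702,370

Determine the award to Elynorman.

Award: €1,586,300

Statutory damages: 37 × €30,830 = €1,140,710
Infringement not in bad faith: no ×3 enhancement.
Combined award: €1,140,710 + €702,370 = €1,843,080
Costs: 20% of €1,843,080 = €368,616
Award plus costs: €1,843,080 + €368,616 = €2,211,696
Cap at €1,586,300: €2,211,696 exceeds the cap → €1,586,300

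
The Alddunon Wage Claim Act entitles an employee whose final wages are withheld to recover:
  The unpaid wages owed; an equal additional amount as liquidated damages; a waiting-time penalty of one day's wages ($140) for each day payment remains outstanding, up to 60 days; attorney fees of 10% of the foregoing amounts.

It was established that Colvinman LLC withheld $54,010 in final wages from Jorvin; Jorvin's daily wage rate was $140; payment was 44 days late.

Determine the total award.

Liquidated damages (equal amount): $54,010
Penalty days: min(44, 60) = 44
Waiting-time penalty: 44 × $140 = $6,160
Subtotal: $54,010 + $54,010 + $6,160 = $114,180
Attorney fees: 10% of $114,180 = $11,418
Total award: $114,180 + $11,418 = $125,598

$125,598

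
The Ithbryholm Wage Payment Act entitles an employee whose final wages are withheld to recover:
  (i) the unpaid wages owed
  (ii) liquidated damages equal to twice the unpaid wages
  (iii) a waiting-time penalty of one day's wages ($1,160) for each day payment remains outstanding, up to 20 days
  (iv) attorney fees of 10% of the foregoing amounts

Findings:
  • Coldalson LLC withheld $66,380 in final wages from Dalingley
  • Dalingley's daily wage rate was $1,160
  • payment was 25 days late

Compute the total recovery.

$244,574

Doubled: 2 × $66,380 = $132,760
Penalty days: min(25, 20) = 20
Waiting-time penalty: 20 × $1,160 = $23,200
Subtotal: $66,380 + $132,760 + $23,200 = $222,340
Attorney fees: 10% of $222,340 = $22,234
Total award: $222,340 + $22,234 = $244,574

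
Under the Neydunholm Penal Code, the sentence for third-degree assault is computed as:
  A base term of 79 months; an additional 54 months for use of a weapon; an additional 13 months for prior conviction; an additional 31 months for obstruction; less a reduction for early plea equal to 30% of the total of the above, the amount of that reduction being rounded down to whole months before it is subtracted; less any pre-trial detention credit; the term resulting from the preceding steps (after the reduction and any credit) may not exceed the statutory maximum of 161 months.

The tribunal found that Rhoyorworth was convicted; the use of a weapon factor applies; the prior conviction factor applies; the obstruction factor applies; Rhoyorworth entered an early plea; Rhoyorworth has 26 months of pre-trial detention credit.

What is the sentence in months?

98 months

Use of a weapon enhancement: +54 months
Prior conviction enhancement: +13 months
Obstruction enhancement: +31 months
Adjusted term: 79 months + 54 months + 13 months + 31 months = 177 months
Early plea reduction: 30% of 177 months = 53 months (rounded down)
After reduction: 177 − 53 = 124 months
Less pre-trial detention credit: 124 months − 26 months = 98 months
Cap at 161 months: 98 months is within the cap, no reduction.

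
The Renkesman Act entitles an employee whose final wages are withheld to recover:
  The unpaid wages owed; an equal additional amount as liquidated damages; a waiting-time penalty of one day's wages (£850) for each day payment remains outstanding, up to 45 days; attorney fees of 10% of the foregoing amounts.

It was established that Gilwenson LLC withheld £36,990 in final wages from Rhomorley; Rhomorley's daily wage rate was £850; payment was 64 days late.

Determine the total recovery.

Liquidated damages (equal amount): £36,990
Penalty days: min(64, 45) = 45
Waiting-time penalty: 45 × £850 = £38,250
Subtotal: £36,990 + £36,990 + £38,250 = £112,230
Attorney fees: 10% of £112,230 = £11,223
Total award: £112,230 + £11,223 = £123,453

Total award: £123,453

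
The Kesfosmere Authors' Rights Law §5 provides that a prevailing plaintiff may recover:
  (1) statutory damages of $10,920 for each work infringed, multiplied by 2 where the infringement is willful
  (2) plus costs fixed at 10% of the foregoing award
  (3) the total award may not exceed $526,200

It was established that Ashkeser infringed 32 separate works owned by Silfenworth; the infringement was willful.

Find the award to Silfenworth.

Statutory damages: 32 × $10,920 = $349,440
Doubled: 2 × $349,440 = $698,880
Costs: 10% of $698,880 = $69,888
Award plus costs: $698,880 + $69,888 = $768,768
Cap at $526,200: $768,768 exceeds the cap → $526,200

$526,200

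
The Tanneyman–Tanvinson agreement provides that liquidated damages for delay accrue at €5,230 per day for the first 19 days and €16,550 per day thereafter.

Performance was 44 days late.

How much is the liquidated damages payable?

€513,120

First 19 days: 19 × €5,230 = €99,370
Remaining days: (44 − 19) × €16,550 = €413,750
Accrued per-day damages: €99,370 + €413,750 = €513,120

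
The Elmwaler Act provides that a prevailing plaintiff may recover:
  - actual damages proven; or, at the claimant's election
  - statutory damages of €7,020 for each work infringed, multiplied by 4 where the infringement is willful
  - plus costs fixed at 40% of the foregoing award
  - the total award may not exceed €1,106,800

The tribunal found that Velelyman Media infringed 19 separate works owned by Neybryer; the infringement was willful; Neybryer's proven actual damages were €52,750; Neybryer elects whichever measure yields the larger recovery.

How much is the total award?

€746,928

Statutory damages: 19 × €7,020 = €133,380
Multiplied by 4: 4 × €133,380 = €533,520
Greater of actual damages (€52,750) or enhanced statutory damages (€533,520): €533,520
Costs: 40% of €533,520 = €213,408
Award plus costs: €533,520 + €213,408 = €746,928
Cap at €1,106,800: €746,928 is within the cap, no reduction.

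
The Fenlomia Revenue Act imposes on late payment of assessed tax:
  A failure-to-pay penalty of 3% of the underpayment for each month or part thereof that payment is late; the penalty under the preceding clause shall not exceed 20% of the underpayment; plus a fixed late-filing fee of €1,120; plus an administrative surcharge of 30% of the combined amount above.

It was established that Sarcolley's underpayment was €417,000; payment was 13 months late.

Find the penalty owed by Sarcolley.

€109,876

Accrued rate: 3% × 13 = 39%, capped at 20% → 20%
Failure-to-pay penalty: 20% of €417,000 = €83,400
Penalty before surcharge: €83,400 + €1,120 = €84,520
Administrative surcharge: 30% of €84,520 = €25,356
Total penalty: €84,520 + €25,356 = €109,876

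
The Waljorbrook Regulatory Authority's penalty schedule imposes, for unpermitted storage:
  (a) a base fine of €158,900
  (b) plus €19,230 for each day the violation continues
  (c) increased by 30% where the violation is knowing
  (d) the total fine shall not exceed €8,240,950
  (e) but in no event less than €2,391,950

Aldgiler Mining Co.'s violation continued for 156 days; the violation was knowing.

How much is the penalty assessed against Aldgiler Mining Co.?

Per-day component: 156 × €19,230 = €2,999,880
Base plus per-day: €158,900 + €2,999,880 = €3,158,780
Enhancement: 30% of €3,158,780 = €947,634
Enhanced fine: €3,158,780 + €947,634 = €4,106,414
Cap at €8,240,950: €4,106,414 is within the cap, no reduction.
Minimum €2,391,950: €4,106,414 meets the minimum, no increase.

€4,106,414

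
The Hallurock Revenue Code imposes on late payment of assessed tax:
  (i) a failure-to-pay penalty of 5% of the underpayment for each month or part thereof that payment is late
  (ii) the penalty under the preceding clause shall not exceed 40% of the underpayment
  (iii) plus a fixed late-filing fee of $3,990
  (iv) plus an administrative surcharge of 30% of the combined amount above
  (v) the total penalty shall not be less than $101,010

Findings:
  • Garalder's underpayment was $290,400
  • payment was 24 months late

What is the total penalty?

$156,195

Accrued rate: 5% × 24 = 120%, capped at 40% → 40%
Failure-to-pay penalty: 40% of $290,400 = $116,160
Penalty before surcharge: $116,160 + $3,990 = $120,150
Administrative surcharge: 30% of $120,150 = $36,045
Total penalty: $120,150 + $36,045 = $156,195
Minimum $101,010: $156,195 meets the minimum, no increase.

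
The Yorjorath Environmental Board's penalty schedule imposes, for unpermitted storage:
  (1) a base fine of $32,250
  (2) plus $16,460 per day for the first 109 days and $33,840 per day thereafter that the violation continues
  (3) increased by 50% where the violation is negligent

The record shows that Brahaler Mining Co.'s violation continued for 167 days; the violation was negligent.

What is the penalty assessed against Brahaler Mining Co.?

Civil penalty: $5,683,665

First 109 days: 109 × $16,460 = $1,794,140
Remaining days: (167 − 109) × $33,840 = $1,962,720
Per-day component: $1,794,140 + $1,962,720 = $3,756,860
Base plus per-day: $32,250 + $3,756,860 = $3,789,110
Enhancement: 50% of $3,789,110 = $1,894,555
Enhanced fine: $3,789,110 + $1,894,555 = $5,683,665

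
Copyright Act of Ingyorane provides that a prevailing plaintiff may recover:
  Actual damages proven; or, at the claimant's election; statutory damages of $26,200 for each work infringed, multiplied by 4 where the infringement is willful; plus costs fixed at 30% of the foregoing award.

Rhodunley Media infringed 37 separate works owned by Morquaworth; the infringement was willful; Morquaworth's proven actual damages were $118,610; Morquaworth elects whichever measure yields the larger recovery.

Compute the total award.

Statutory damages: 37 × $26,200 = $969,400
Multiplied by 4: 4 × $969,400 = $3,877,600
Greater of actual damages ($118,610) or enhanced statutory damages ($3,877,600): $3,877,600
Costs: 30% of $3,877,600 = $1,163,280
Award plus costs: $3,877,600 + $1,163,280 = $5,040,880

$5,040,880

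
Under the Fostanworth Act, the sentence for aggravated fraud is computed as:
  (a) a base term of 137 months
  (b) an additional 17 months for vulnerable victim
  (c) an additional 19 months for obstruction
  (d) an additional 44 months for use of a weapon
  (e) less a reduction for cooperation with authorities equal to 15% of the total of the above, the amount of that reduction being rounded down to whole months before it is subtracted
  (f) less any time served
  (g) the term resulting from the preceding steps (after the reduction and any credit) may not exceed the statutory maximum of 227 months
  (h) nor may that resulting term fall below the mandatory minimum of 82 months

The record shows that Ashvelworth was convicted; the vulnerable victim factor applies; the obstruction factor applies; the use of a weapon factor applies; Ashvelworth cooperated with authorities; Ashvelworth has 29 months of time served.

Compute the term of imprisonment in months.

Vulnerable victim enhancement: +17 months
Obstruction enhancement: +19 months
Use of a weapon enhancement: +44 months
Adjusted term: 137 months + 17 months + 19 months + 44 months = 217 months
Cooperation with authorities reduction: 15% of 217 months = 32 months (rounded down)
After reduction: 217 − 32 = 185 months
Less time served: 185 months − 29 months = 156 months
Cap at 227 months: 156 months is within the cap, no reduction.
Minimum 82 months: 156 months meets the minimum, no increase.

156 months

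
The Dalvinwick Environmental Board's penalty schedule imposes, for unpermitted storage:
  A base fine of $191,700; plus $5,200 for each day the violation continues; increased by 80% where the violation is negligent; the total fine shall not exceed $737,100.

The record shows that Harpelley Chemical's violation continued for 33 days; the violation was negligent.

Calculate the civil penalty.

Civil penalty: $653,940

Per-day component: 33 × $5,200 = $171,600
Base plus per-day: $191,700 + $171,600 = $363,300
Enhancement: 80% of $363,300 = $290,640
Enhanced fine: $363,300 + $290,640 = $653,940
Cap at $737,100: $653,940 is within the cap, no reduction.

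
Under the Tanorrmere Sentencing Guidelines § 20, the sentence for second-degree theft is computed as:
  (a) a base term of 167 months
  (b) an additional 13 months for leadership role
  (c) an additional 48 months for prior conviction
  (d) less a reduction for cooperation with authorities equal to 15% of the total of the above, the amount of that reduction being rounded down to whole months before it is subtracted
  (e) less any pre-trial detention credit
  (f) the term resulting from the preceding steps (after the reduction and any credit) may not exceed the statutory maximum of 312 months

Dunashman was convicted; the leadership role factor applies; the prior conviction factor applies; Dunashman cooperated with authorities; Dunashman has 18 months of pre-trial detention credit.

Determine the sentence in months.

Leadership role enhancement: +13 months
Prior conviction enhancement: +48 months
Adjusted term: 167 months + 13 months + 48 months = 228 months
Cooperation with authorities reduction: 15% of 228 months = 34 months (rounded down)
After reduction: 228 − 34 = 194 months
Less pre-trial detention credit: 194 months − 18 months = 176 months
Cap at 312 months: 176 months is within the cap, no reduction.

Sentence: 176 months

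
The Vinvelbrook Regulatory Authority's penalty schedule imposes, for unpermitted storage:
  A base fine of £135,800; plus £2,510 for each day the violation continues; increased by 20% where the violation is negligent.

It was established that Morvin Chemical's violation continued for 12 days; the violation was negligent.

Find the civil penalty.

Per-day component: 12 × £2,510 = £30,120
Base plus per-day: £135,800 + £30,120 = £165,920
Enhancement: 20% of £165,920 = £33,184
Enhanced fine: £165,920 + £33,184 = £199,104

£199,104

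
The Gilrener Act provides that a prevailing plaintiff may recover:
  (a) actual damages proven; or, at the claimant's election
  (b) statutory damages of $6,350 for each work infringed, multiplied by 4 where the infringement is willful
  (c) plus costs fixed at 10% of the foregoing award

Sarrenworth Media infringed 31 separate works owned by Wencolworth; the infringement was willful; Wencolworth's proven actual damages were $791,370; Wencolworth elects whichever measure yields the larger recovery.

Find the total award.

$870,507

Statutory damages: 31 × $6,350 = $196,850
Multiplied by 4: 4 × $196,850 = $787,400
Greater of actual damages ($791,370) or enhanced statutory damages ($787,400): $791,370
Costs: 10% of $791,370 = $79,137
Award plus costs: $791,370 + $79,137 = $870,507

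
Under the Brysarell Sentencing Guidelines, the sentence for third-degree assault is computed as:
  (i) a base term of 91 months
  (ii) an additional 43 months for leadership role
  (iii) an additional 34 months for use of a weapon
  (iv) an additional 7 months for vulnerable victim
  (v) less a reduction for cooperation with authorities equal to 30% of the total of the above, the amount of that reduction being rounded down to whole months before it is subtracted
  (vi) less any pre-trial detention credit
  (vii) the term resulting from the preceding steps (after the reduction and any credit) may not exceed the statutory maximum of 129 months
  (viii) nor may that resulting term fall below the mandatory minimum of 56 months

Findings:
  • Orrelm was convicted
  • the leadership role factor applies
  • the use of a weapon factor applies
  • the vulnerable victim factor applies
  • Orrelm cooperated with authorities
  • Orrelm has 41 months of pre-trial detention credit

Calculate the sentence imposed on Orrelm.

Leadership role enhancement: +43 months
Use of a weapon enhancement: +34 months
Vulnerable victim enhancement: +7 months
Adjusted term: 91 months + 43 months + 34 months + 7 months = 175 months
Cooperation with authorities reduction: 30% of 175 months = 52 months (rounded down)
After reduction: 175 − 52 = 123 months
Less pre-trial detention credit: 123 months − 41 months = 82 months
Cap at 129 months: 82 months is within the cap, no reduction.
Minimum 56 months: 82 months meets the minimum, no increase.

82 months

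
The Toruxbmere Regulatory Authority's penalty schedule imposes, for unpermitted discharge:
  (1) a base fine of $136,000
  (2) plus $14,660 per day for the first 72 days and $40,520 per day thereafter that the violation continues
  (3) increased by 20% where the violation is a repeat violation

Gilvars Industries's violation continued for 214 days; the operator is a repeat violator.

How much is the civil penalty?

First 72 days: 72 × $14,660 = $1,055,520
Remaining days: (214 − 72) × $40,520 = $5,753,840
Per-day component: $1,055,520 + $5,753,840 = $6,809,360
Base plus per-day: $136,000 + $6,809,360 = $6,945,360
Enhancement: 20% of $6,945,360 = $1,389,072
Enhanced fine: $6,945,360 + $1,389,072 = $8,334,432

$8,334,432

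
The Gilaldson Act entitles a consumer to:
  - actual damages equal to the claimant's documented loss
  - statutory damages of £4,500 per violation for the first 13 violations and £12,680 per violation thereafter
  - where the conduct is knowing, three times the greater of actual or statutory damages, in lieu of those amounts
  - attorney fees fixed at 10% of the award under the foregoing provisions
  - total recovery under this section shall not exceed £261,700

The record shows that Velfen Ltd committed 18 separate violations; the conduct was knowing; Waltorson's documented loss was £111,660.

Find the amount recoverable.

First 13 violations: 13 × £4,500 = £58,500
Remaining violations: (18 − 13) × £12,680 = £63,400
Statutory damages: £58,500 + £63,400 = £121,900
Greater of actual damages (£111,660) or statutory damages (£121,900): £121,900
Trebled: 3 × £121,900 = £365,700
Attorney fees: 10% of £365,700 = £36,570
Total before cap: £365,700 + £36,570 = £402,270
Cap at £261,700: £402,270 exceeds the cap → £261,700

£261,700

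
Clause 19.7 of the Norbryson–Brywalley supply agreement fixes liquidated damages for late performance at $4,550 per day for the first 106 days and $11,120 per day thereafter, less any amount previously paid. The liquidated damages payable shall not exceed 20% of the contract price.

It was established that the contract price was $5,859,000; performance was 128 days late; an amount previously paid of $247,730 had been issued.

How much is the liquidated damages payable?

$479,210

First 106 days: 106 × $4,550 = $482,300
Remaining days: (128 − 106) × $11,120 = $244,640
Accrued per-day damages: $482,300 + $244,640 = $726,940
Less amount previously paid: $726,940 − $247,730 = $479,210
Cap: 20% of $5,859,000 = $1,171,800
Cap at $1,171,800: $479,210 is within the cap, no reduction.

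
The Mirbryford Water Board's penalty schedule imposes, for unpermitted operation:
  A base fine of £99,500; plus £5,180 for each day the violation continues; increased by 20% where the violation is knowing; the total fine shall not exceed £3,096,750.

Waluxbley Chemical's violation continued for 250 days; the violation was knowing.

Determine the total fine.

£1,673,400

Per-day component: 250 × £5,180 = £1,295,000
Base plus per-day: £99,500 + £1,295,000 = £1,394,500
Enhancement: 20% of £1,394,500 = £278,900
Enhanced fine: £1,394,500 + £278,900 = £1,673,400
Cap at £3,096,750: £1,673,400 is within the cap, no reduction.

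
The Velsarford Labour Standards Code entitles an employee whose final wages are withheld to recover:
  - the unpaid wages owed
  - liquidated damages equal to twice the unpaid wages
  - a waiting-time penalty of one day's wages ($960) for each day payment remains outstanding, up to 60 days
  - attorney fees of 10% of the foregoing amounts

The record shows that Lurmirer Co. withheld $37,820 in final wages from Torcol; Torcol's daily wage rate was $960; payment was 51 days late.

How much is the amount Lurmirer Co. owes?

$178,662

Doubled: 2 × $37,820 = $75,640
Penalty days: min(51, 60) = 51
Waiting-time penalty: 51 × $960 = $48,960
Subtotal: $37,820 + $75,640 + $48,960 = $162,420
Attorney fees: 10% of $162,420 = $16,242
Total award: $162,420 + $16,242 = $178,662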